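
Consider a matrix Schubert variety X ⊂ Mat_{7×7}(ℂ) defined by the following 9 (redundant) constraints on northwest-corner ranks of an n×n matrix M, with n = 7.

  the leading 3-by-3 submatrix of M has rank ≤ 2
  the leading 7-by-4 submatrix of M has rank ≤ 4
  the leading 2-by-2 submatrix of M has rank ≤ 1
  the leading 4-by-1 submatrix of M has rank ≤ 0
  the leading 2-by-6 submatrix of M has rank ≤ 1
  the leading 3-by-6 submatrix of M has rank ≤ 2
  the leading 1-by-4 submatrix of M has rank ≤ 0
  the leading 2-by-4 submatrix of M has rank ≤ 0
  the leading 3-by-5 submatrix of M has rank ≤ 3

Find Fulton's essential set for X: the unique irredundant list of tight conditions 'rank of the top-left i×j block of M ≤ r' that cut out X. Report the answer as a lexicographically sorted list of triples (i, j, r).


The tightest implied rank at each (i,j), from the 9 conditions:

  row 1: 0, 0, 0, 0, 1, 1, 1
  row 2: 0, 0, 0, 0, 1, 1, 2
  row 3: 0, 1, 1, 1, 2, 2, 3
  row 4: 0, 1, 2, 2, 3, 3, 4
  row 5: 1, 2, 3, 3, 4, 4, 5
  row 6: 1, 2, 3, 4, 5, 5, 6
  row 7: 1, 2, 3, 4, 5, 6, 7

reading off 1-entries of Δ²R: w = (5, 7, 2, 3, 1, 4, 6).

D(w) has 11 cells with 3 SE-corners; essential set:

[(2, 4, 0), (2, 6, 1), (4, 1, 0)]


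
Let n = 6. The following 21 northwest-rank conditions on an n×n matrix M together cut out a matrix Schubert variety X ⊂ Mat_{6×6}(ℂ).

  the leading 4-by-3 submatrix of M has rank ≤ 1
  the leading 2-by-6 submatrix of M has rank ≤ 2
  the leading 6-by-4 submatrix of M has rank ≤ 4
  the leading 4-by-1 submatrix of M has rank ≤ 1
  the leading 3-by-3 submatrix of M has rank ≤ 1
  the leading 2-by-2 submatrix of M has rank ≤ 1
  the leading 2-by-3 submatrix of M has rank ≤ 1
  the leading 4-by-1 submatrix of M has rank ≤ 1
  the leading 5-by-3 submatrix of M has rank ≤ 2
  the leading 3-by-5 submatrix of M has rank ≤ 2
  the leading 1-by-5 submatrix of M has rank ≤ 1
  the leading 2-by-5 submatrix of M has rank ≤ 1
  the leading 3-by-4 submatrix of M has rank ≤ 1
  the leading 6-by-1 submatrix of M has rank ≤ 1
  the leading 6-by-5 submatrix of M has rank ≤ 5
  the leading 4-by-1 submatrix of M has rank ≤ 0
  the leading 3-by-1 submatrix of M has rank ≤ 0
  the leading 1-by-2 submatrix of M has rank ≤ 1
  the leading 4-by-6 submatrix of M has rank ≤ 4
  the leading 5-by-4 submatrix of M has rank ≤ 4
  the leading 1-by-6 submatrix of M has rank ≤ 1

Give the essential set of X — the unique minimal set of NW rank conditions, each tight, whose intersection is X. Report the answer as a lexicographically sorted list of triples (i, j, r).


Reconstructing r_w from the 21 given conditions:

  i=1: 0  1  1  1  1  1
  i=2: 0  1  1  1  1  2
  i=3: 0  1  1  1  2  3
  i=4: 0  1  1  2  3  4
  i=5: 1  2  2  3  4  5
  i=6: 1  2  3  4  5  6

second differences of R give the permutation w = (2, 6, 5, 4, 1, 3).

ℓ(w)=10; the 4 essential cells (i,j,r):

[(2, 5, 1), (3, 4, 1), (4, 1, 0), (4, 3, 1)]


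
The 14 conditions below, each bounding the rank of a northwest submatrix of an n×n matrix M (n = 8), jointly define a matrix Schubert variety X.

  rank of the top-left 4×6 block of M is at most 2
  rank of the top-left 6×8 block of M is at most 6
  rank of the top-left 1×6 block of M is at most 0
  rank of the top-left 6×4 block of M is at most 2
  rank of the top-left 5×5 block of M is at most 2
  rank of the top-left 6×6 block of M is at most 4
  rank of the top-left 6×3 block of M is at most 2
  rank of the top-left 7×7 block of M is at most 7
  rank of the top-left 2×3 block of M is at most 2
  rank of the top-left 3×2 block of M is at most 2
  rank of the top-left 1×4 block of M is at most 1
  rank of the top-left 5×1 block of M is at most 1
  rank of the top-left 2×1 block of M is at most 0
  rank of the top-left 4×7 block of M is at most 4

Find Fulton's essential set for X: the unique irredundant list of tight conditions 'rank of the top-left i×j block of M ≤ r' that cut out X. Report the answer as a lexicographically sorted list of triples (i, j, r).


Recovering R(i,j) via the rank-extension bound from the 14 conditions:

  row 1: 0  0  0  0  0  0  1  1
  row 2: 0  1  1  1  1  1  2  2
  row 3: 1  2  2  2  2  2  3  3
  row 4: 1  2  2  2  2  2  3  4
  row 5: 1  2  2  2  2  3  4  5
  row 6: 1  2  2  2  3  4  5  6
  row 7: 1  2  3  3  4  5  6  7
  row 8: 1  2  3  4  5  6  7  8

hence w(1..8) = (7, 2, 1, 8, 6, 5, 3, 4).

D(w) has 16 cells with 5 SE-corners; essential set:

[(1, 6, 0), (2, 1, 0), (4, 6, 2), (5, 5, 2), (6, 4, 2)]


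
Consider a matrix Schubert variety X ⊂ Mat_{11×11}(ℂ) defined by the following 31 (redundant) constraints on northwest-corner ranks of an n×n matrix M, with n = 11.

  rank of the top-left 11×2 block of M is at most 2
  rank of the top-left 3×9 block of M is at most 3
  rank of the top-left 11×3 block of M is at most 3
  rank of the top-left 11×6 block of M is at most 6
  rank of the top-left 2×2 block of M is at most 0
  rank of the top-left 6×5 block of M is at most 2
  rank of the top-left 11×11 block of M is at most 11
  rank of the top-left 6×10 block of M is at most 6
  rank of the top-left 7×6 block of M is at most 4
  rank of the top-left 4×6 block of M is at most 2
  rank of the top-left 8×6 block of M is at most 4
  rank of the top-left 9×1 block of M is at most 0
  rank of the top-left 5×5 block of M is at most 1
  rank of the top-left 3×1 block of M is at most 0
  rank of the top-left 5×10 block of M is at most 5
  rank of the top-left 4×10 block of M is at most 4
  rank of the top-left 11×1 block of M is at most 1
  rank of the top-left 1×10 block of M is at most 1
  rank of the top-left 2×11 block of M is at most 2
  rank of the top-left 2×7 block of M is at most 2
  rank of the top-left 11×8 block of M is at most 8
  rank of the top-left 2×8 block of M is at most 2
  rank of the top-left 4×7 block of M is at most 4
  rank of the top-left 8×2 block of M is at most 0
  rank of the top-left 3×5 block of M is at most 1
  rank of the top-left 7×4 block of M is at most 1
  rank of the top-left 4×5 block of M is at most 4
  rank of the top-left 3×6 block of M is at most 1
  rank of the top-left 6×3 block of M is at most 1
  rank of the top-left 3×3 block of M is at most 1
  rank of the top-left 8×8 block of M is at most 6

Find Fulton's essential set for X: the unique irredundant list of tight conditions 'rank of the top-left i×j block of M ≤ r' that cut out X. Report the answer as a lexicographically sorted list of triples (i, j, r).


Reconstructing r_w from the 31 given conditions:

  0, 0, 1, 1, 1, 1, 1, 1, 1, 1, 1
  0, 0, 1, 1, 1, 1, 2, 2, 2, 2, 2
  0, 0, 1, 1, 1, 1, 2, 3, 3, 3, 3
  0, 0, 1, 1, 1, 2, 3, 4, 4, 4, 4
  0, 0, 1, 1, 1, 2, 3, 4, 5, 5, 5
  0, 0, 1, 1, 2, 3, 4, 5, 6, 6, 6
  0, 0, 1, 1, 2, 3, 4, 5, 6, 7, 7
  0, 0, 1, 2, 3, 4, 5, 6, 7, 8, 8
  0, 1, 2, 3, 4, 5, 6, 7, 8, 9, 9
  1, 2, 3, 4, 5, 6, 7, 8, 9, 10, 10
  1, 2, 3, 4, 5, 6, 7, 8, 9, 10, 11

second differences of R give the permutation w = (3, 7, 8, 6, 9, 5, 10, 4, 2, 1, 11).

|D(w)|=29, |Ess(w)|=5:

[(3, 6, 1), (5, 5, 1), (7, 4, 1), (8, 2, 0), (9, 1, 0)]


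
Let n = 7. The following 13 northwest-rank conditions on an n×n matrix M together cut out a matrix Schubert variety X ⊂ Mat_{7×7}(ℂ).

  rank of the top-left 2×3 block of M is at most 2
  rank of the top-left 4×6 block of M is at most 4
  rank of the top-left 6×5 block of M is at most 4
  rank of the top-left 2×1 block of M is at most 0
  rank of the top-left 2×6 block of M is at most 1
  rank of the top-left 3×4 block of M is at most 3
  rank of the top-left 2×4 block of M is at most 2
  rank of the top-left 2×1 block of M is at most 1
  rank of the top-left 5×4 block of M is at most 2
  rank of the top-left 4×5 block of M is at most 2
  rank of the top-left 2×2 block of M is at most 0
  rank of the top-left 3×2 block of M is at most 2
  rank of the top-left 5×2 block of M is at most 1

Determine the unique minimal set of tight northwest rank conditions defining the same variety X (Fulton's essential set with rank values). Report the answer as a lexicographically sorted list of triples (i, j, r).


Rank table r_w(7×7) implied by the 13 constraints:

  R[1]: 0, 0, 1, 1, 1, 1, 1
  R[2]: 0, 0, 1, 1, 1, 1, 2
  R[3]: 1, 1, 2, 2, 2, 2, 3
  R[4]: 1, 1, 2, 2, 2, 3, 4
  R[5]: 1, 1, 2, 2, 3, 4, 5
  R[6]: 1, 2, 3, 3, 4, 5, 6
  R[7]: 1, 2, 3, 4, 5, 6, 7

reading off 1-entries of Δ²R: w = (3, 7, 1, 6, 5, 2, 4).

D(w) has 12 cells with 5 SE-corners; essential set:

[(2, 2, 0), (2, 6, 1), (4, 5, 2), (5, 2, 1), (5, 4, 2)]


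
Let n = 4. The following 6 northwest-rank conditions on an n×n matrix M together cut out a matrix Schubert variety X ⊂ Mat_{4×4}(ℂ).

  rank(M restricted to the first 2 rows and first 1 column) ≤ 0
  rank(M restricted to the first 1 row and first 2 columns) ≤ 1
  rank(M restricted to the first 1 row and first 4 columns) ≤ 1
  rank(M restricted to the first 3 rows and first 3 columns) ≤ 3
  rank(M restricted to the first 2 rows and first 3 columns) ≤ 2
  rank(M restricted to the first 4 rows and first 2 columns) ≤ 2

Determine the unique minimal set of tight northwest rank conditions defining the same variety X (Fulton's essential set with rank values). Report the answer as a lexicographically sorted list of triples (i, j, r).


Recovering R(i,j) via the rank-extension bound from the 6 conditions:

  row 1: 0 | 1 | 1 | 1
  row 2: 0 | 1 | 2 | 2
  row 3: 1 | 2 | 3 | 3
  row 4: 1 | 2 | 3 | 4

the unique w with this rank table is (2, 3, 1, 4).

Fulton essential set (1 of the 2 Rothe cells):

[(2, 1, 0)]


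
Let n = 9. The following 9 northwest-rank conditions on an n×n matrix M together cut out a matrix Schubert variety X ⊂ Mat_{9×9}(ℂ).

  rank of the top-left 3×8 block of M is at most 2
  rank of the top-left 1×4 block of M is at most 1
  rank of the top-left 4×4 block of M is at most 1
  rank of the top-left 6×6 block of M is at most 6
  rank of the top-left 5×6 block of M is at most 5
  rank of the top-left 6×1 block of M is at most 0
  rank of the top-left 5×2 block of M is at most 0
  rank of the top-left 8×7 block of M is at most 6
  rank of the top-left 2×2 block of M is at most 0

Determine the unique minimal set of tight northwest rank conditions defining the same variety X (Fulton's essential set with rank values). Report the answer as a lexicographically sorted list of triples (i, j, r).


Rank table r_w(9×9) implied by the 9 constraints:

  R[1]: 0, 0, 1, 1, 1, 1, 1, 1, 1
  R[2]: 0, 0, 1, 1, 2, 2, 2, 2, 2
  R[3]: 0, 0, 1, 1, 2, 2, 2, 2, 3
  R[4]: 0, 0, 1, 1, 2, 3, 3, 3, 4
  R[5]: 0, 0, 1, 2, 3, 4, 4, 4, 5
  R[6]: 0, 1, 2, 3, 4, 5, 5, 5, 6
  R[7]: 1, 2, 3, 4, 5, 6, 6, 6, 7
  R[8]: 1, 2, 3, 4, 5, 6, 6, 7, 8
  R[9]: 1, 2, 3, 4, 5, 6, 7, 8, 9

hence w(1..9) = (3, 5, 9, 6, 4, 2, 1, 8, 7).

ℓ(w)=18; the 5 essential cells (i,j,r):

[(3, 8, 2), (4, 4, 1), (5, 2, 0), (6, 1, 0), (8, 7, 6)]


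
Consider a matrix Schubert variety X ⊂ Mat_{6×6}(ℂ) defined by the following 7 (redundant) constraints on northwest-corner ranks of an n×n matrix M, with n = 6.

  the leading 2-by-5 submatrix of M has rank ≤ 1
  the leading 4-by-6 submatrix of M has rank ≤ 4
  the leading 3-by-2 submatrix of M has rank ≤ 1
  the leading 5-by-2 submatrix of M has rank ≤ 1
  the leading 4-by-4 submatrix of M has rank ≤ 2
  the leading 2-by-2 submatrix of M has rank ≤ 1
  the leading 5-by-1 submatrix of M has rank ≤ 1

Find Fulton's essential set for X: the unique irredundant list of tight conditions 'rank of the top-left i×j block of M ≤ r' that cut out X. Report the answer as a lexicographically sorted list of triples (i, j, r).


Recovering R(i,j) via the rank-extension bound from the 7 conditions:

  row 1: 1 | 1 | 1 | 1 | 1 | 1
  row 2: 1 | 1 | 1 | 1 | 1 | 2
  row 3: 1 | 1 | 2 | 2 | 2 | 3
  row 4: 1 | 1 | 2 | 2 | 3 | 4
  row 5: 1 | 1 | 2 | 3 | 4 | 5
  row 6: 1 | 2 | 3 | 4 | 5 | 6

reading off 1-entries of Δ²R: w = (1, 6, 3, 5, 4, 2).

3 SE-corners of the 8-cell Rothe diagram give Ess(w):

[(2, 5, 1), (4, 4, 2), (5, 2, 1)]


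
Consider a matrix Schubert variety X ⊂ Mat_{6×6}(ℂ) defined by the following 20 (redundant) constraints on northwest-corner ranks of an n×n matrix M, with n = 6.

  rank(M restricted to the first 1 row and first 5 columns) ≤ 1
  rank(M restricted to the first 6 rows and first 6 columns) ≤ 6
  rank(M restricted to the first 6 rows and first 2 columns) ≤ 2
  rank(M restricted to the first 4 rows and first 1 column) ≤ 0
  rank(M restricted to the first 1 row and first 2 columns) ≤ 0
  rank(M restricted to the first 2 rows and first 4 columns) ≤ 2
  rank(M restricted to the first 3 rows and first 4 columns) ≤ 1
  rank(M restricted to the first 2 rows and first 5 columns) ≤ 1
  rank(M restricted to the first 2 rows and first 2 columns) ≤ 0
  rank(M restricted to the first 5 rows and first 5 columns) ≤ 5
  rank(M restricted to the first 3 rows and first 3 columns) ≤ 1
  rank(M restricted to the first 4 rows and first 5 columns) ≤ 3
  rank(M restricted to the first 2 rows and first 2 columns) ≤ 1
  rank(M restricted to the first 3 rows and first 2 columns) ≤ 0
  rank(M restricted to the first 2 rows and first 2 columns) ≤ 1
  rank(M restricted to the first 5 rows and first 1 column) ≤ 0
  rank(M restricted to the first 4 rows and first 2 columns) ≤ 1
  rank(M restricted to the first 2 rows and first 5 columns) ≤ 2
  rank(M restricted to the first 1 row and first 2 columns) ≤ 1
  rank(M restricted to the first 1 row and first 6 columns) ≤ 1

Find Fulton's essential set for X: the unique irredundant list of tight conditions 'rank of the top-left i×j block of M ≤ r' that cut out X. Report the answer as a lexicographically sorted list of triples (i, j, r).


Computing R[i][j] = min implied NW-rank bound (n=6, 20 conditions):

  0, 0, 1, 1, 1, 1
  0, 0, 1, 1, 1, 2
  0, 0, 1, 1, 2, 3
  0, 1, 2, 2, 3, 4
  0, 1, 2, 3, 4, 5
  1, 2, 3, 4, 5, 6

so w = (3, 6, 5, 2, 4, 1).

Rothe diagram D(w) (11 cells), 4 SE-corners (essential conditions):

[(2, 5, 1), (3, 2, 0), (3, 4, 1), (5, 1, 0)]


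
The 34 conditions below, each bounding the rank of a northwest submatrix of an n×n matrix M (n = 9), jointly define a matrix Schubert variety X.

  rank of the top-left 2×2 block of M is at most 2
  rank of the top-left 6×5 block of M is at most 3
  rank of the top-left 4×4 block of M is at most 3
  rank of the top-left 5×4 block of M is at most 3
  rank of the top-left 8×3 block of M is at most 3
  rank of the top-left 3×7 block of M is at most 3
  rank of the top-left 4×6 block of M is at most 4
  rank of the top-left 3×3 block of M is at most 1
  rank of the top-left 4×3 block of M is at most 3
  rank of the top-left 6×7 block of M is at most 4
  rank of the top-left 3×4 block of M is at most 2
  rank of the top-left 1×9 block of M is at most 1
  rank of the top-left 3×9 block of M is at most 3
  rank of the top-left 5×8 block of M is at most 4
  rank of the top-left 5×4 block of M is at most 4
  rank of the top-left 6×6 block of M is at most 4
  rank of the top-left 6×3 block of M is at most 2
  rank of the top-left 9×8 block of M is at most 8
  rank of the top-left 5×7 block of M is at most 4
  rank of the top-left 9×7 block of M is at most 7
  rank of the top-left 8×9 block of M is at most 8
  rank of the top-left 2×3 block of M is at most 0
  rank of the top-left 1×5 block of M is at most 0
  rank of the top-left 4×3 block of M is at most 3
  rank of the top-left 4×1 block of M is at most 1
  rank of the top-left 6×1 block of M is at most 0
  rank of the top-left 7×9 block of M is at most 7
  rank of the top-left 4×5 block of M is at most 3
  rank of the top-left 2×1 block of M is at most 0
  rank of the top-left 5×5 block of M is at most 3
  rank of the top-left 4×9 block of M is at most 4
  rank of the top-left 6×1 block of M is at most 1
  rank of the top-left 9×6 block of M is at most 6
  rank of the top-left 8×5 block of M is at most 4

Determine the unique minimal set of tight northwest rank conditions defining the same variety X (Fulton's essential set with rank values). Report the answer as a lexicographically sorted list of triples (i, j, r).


Rank table r_w(9×9) implied by the 34 constraints:

  i=1: 0, 0, 0, 0, 0, 1, 1, 1, 1
  i=2: 0, 0, 0, 1, 1, 2, 2, 2, 2
  i=3: 0, 1, 1, 2, 2, 3, 3, 3, 3
  i=4: 0, 1, 2, 3, 3, 4, 4, 4, 4
  i=5: 0, 1, 2, 3, 3, 4, 4, 4, 5
  i=6: 0, 1, 2, 3, 3, 4, 4, 5, 6
  i=7: 1, 2, 3, 4, 4, 5, 5, 6, 7
  i=8: 1, 2, 3, 4, 4, 5, 6, 7, 8
  i=9: 1, 2, 3, 4, 5, 6, 7, 8, 9

second differences of R give the permutation w = (6, 4, 2, 3, 9, 8, 1, 7, 5).

Rothe diagram D(w) (18 cells), 7 SE-corners (essential conditions):

[(1, 5, 0), (2, 3, 0), (5, 8, 4), (6, 1, 0), (6, 5, 3), (6, 7, 4), (8, 5, 4)]


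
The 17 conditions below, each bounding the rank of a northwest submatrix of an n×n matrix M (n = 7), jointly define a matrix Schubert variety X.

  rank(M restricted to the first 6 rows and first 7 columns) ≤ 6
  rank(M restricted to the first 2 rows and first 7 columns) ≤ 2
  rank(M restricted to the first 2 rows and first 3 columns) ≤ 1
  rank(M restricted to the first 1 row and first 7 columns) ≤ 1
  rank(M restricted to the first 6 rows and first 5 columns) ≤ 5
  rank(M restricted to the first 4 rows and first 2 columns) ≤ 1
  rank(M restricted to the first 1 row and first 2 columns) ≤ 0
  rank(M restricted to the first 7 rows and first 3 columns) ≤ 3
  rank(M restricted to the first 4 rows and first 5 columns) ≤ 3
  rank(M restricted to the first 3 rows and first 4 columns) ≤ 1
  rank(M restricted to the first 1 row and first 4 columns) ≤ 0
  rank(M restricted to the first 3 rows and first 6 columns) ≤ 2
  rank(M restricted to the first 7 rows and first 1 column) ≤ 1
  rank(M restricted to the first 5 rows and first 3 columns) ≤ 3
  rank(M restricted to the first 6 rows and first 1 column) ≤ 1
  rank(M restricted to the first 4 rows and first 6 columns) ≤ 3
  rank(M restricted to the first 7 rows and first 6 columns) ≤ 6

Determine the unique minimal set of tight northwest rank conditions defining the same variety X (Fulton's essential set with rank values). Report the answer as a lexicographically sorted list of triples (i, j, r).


Recovering R(i,j) via the rank-extension bound from the 17 conditions:

  R[1]: 0 0 0 0 1 1 1
  R[2]: 1 1 1 1 2 2 2
  R[3]: 1 1 1 1 2 2 3
  R[4]: 1 1 2 2 3 3 4
  R[5]: 1 2 3 3 4 4 5
  R[6]: 1 2 3 4 5 5 6
  R[7]: 1 2 3 4 5 6 7

reading off 1-entries of Δ²R: w = (5, 1, 7, 3, 2, 4, 6).

D(w) has 9 cells with 4 SE-corners; essential set:

[(1, 4, 0), (3, 4, 1), (3, 6, 2), (4, 2, 1)]


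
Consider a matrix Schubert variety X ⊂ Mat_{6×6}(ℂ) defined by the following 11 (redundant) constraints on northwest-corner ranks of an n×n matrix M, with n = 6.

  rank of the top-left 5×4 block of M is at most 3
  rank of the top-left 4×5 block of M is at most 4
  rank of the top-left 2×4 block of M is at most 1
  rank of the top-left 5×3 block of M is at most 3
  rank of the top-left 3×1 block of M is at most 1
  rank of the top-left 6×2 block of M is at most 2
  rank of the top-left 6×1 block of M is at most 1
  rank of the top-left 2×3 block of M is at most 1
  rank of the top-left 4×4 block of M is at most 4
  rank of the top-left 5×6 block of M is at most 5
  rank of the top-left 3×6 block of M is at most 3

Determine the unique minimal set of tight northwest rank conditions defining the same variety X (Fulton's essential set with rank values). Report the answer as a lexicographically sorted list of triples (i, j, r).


Computing R[i][j] = min implied NW-rank bound (n=6, 11 conditions):

  R[1]: 1 | 1 | 1 | 1 | 1 | 1
  R[2]: 1 | 1 | 1 | 1 | 2 | 2
  R[3]: 1 | 2 | 2 | 2 | 3 | 3
  R[4]: 1 | 2 | 3 | 3 | 4 | 4
  R[5]: 1 | 2 | 3 | 3 | 4 | 5
  R[6]: 1 | 2 | 3 | 4 | 5 | 6

so w = (1, 5, 2, 3, 6, 4).

Fulton essential set (2 of the 4 Rothe cells):

[(2, 4, 1), (5, 4, 3)]


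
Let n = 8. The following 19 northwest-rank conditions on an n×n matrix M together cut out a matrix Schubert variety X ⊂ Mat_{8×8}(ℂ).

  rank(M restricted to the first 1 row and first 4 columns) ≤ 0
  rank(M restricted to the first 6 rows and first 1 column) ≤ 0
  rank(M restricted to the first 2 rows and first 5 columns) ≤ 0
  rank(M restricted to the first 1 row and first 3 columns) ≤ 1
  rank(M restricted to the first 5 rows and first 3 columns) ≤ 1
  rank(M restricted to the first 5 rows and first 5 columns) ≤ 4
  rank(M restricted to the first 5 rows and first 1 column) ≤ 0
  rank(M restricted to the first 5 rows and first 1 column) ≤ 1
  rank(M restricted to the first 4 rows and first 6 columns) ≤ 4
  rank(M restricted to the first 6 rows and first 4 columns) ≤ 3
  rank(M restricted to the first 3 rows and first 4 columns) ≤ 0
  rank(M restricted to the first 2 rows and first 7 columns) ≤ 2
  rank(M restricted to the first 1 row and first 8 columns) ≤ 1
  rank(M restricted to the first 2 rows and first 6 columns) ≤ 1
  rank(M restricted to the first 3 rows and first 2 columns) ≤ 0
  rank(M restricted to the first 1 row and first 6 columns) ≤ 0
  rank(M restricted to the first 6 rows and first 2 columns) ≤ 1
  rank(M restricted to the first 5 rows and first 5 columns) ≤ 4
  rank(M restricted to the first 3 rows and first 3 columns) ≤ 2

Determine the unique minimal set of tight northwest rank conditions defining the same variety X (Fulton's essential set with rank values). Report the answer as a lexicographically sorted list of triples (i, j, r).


Reconstructing r_w from the 19 given conditions:

  0 | 0 | 0 | 0 | 0 | 0 | 1 | 1
  0 | 0 | 0 | 0 | 0 | 1 | 2 | 2
  0 | 0 | 0 | 0 | 1 | 2 | 3 | 3
  0 | 1 | 1 | 1 | 2 | 3 | 4 | 4
  0 | 1 | 1 | 2 | 3 | 4 | 5 | 5
  0 | 1 | 2 | 3 | 4 | 5 | 6 | 6
  1 | 2 | 3 | 4 | 5 | 6 | 7 | 7
  1 | 2 | 3 | 4 | 5 | 6 | 7 | 8

reading off 1-entries of Δ²R: w = (7, 6, 5, 2, 4, 3, 1, 8).

Rothe diagram D(w) (19 cells), 5 SE-corners (essential conditions):

[(1, 6, 0), (2, 5, 0), (3, 4, 0), (5, 3, 1), (6, 1, 0)]


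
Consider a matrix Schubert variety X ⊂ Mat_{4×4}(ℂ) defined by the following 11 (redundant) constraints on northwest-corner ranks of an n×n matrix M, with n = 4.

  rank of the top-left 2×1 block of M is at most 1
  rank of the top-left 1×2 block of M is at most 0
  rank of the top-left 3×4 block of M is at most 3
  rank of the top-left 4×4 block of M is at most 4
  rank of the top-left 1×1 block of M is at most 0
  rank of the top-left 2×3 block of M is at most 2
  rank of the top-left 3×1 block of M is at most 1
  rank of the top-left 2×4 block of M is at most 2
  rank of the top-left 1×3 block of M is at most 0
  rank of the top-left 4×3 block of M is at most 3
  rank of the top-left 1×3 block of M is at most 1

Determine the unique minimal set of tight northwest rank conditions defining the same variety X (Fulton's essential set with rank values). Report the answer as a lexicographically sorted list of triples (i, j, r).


Rank table r_w(4×4) implied by the 11 constraints:

  row 1: 0 0 0 1
  row 2: 1 1 1 2
  row 3: 1 2 2 3
  row 4: 1 2 3 4

hence w(1..4) = (4, 1, 2, 3).

Rothe diagram D(w) (3 cells), 1 SE-corner (essential condition):

[(1, 3, 0)]


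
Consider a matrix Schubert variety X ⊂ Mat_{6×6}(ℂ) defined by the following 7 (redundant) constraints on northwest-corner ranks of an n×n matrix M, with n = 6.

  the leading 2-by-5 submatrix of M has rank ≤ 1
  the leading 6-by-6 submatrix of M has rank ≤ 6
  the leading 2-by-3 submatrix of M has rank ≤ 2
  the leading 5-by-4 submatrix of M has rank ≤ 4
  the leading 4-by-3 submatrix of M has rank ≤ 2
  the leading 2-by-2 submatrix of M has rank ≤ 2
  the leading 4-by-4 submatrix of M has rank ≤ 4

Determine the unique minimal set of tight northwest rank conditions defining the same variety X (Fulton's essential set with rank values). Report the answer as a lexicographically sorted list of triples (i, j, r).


Rank table r_w(6×6) implied by the 7 constraints:

  row 1: 1, 1, 1, 1, 1, 1
  row 2: 1, 1, 1, 1, 1, 2
  row 3: 1, 2, 2, 2, 2, 3
  row 4: 1, 2, 2, 3, 3, 4
  row 5: 1, 2, 3, 4, 4, 5
  row 6: 1, 2, 3, 4, 5, 6

second differences of R give the permutation w = (1, 6, 2, 4, 3, 5).

Rothe diagram D(w) (5 cells), 2 SE-corners (essential conditions):

[(2, 5, 1), (4, 3, 2)]


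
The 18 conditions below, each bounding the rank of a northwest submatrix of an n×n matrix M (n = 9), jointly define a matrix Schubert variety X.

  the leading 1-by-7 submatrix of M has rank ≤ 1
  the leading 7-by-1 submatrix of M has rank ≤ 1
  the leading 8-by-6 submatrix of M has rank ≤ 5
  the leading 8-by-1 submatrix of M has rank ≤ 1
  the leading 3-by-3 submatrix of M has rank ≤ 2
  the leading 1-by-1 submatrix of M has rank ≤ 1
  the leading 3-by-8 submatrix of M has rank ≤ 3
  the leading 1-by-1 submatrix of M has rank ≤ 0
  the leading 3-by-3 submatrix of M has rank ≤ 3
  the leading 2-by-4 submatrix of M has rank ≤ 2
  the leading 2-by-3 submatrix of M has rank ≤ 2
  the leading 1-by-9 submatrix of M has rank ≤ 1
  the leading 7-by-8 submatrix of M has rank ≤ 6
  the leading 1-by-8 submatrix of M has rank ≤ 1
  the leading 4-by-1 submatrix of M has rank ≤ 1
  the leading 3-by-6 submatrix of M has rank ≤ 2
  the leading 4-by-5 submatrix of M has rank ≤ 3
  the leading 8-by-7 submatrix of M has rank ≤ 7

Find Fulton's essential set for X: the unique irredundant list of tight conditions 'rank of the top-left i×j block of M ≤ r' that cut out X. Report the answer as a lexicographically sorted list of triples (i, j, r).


Reconstructing r_w from the 18 given conditions:

  R[1]: 0 | 1 | 1 | 1 | 1 | 1 | 1 | 1 | 1
  R[2]: 1 | 2 | 2 | 2 | 2 | 2 | 2 | 2 | 2
  R[3]: 1 | 2 | 2 | 2 | 2 | 2 | 3 | 3 | 3
  R[4]: 1 | 2 | 3 | 3 | 3 | 3 | 4 | 4 | 4
  R[5]: 1 | 2 | 3 | 4 | 4 | 4 | 5 | 5 | 5
  R[6]: 1 | 2 | 3 | 4 | 5 | 5 | 6 | 6 | 6
  R[7]: 1 | 2 | 3 | 4 | 5 | 5 | 6 | 6 | 7
  R[8]: 1 | 2 | 3 | 4 | 5 | 5 | 6 | 7 | 8
  R[9]: 1 | 2 | 3 | 4 | 5 | 6 | 7 | 8 | 9

reading off 1-entries of Δ²R: w = (2, 1, 7, 3, 4, 5, 9, 8, 6).

ℓ(w)=8; the 4 essential cells (i,j,r):

[(1, 1, 0), (3, 6, 2), (7, 8, 6), (8, 6, 5)]


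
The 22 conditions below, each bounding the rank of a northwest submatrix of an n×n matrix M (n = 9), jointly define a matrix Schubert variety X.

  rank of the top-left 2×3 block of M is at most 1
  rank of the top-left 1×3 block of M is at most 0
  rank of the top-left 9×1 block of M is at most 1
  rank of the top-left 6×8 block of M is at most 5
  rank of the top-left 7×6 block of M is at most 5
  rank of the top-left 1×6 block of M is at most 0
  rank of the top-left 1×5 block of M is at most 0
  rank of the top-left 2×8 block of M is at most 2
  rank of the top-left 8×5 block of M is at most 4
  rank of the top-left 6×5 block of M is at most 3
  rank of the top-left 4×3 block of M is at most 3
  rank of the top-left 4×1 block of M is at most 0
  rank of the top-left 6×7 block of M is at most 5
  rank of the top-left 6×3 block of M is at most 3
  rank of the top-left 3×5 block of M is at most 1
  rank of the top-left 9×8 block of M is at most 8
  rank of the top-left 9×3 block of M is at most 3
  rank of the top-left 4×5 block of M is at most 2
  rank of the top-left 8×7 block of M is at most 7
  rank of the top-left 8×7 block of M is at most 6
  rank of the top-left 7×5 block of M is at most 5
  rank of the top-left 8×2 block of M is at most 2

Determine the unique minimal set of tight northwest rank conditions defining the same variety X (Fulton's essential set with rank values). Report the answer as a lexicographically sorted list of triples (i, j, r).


Recovering R(i,j) via the rank-extension bound from the 22 conditions:

  0  0  0  0  0  0  1  1  1
  0  1  1  1  1  1  2  2  2
  0  1  1  1  1  2  3  3  3
  0  1  2  2  2  3  4  4  4
  1  2  3  3  3  4  5  5  5
  1  2  3  3  3  4  5  5  6
  1  2  3  4  4  5  6  6  7
  1  2  3  4  4  5  6  7  8
  1  2  3  4  5  6  7  8  9

hence w(1..9) = (7, 2, 6, 3, 1, 9, 4, 8, 5).

|D(w)|=16, |Ess(w)|=6:

[(1, 6, 0), (3, 5, 1), (4, 1, 0), (6, 5, 3), (6, 8, 5), (8, 5, 4)]


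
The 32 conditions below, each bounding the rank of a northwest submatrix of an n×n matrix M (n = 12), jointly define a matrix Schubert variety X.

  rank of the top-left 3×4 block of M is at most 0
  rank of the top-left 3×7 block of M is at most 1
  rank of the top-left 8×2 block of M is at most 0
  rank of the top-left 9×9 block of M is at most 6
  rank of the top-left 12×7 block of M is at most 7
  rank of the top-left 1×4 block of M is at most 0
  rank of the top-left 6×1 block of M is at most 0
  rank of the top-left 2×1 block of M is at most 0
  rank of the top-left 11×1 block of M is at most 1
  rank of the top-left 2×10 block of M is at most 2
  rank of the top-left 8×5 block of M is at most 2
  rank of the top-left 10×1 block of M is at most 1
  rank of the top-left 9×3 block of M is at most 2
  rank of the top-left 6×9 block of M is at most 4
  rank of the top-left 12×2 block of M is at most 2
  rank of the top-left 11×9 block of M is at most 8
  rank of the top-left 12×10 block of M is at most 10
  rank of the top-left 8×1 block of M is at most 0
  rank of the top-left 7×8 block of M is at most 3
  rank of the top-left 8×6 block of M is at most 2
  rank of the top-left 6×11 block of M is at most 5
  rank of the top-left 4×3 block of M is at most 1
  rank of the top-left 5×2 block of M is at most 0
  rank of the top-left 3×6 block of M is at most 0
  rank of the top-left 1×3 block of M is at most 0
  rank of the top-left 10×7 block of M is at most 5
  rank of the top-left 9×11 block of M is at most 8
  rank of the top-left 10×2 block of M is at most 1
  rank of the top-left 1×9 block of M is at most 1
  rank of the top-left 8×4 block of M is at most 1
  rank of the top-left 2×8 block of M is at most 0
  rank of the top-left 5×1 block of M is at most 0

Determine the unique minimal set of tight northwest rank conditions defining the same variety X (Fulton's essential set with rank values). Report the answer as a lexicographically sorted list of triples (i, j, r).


Reconstructing r_w from the 32 given conditions:

  i=1: 0, 0, 0, 0, 0, 0, 0, 0, 1, 1, 1, 1
  i=2: 0, 0, 0, 0, 0, 0, 0, 0, 1, 2, 2, 2
  i=3: 0, 0, 0, 0, 0, 0, 1, 1, 2, 3, 3, 3
  i=4: 0, 0, 1, 1, 1, 1, 2, 2, 3, 4, 4, 4
  i=5: 0, 0, 1, 1, 2, 2, 3, 3, 4, 5, 5, 5
  i=6: 0, 0, 1, 1, 2, 2, 3, 3, 4, 5, 5, 6
  i=7: 0, 0, 1, 1, 2, 2, 3, 3, 4, 5, 6, 7
  i=8: 0, 0, 1, 1, 2, 2, 3, 4, 5, 6, 7, 8
  i=9: 1, 1, 2, 2, 3, 3, 4, 5, 6, 7, 8, 9
  i=10: 1, 1, 2, 3, 4, 4, 5, 6, 7, 8, 9, 10
  i=11: 1, 2, 3, 4, 5, 5, 6, 7, 8, 9, 10, 11
  i=12: 1, 2, 3, 4, 5, 6, 7, 8, 9, 10, 11, 12

hence w(1..12) = (9, 10, 7, 3, 5, 12, 11, 8, 1, 4, 2, 6).

8 SE-corners of the 43-cell Rothe diagram give Ess(w):

[(2, 8, 0), (3, 6, 0), (6, 11, 5), (7, 8, 3), (8, 2, 0), (8, 4, 1), (8, 6, 2), (10, 2, 1)]


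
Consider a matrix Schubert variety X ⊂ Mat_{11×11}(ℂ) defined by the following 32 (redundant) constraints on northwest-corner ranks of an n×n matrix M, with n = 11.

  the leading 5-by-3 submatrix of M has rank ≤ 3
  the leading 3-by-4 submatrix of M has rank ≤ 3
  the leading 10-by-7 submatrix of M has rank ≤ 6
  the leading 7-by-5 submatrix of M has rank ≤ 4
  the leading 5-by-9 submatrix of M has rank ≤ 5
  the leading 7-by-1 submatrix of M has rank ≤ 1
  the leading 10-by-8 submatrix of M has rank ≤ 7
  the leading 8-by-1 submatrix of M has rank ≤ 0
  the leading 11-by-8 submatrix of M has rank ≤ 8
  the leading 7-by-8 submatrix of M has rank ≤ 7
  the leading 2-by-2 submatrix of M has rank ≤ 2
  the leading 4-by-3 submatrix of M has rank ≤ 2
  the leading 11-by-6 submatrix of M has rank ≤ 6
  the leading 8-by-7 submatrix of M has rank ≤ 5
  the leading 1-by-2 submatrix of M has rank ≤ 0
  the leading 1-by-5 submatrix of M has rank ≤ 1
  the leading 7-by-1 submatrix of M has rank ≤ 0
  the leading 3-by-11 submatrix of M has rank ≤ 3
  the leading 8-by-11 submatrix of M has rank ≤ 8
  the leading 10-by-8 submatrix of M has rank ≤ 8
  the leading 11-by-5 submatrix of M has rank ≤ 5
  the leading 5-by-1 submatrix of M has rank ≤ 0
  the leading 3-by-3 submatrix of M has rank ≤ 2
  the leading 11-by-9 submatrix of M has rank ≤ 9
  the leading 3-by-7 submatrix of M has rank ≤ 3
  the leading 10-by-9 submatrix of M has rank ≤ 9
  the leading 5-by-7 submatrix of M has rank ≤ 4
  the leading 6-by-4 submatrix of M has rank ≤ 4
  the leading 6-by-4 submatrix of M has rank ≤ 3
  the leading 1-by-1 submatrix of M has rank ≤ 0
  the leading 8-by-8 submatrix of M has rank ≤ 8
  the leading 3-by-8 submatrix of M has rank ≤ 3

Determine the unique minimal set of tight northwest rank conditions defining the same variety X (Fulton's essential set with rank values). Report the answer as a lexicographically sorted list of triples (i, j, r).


Rank table r_w(11×11) implied by the 32 constraints:

  R[1]: 0 | 0 | 1 | 1 | 1 | 1 | 1 | 1 | 1 | 1 | 1
  R[2]: 0 | 1 | 2 | 2 | 2 | 2 | 2 | 2 | 2 | 2 | 2
  R[3]: 0 | 1 | 2 | 3 | 3 | 3 | 3 | 3 | 3 | 3 | 3
  R[4]: 0 | 1 | 2 | 3 | 4 | 4 | 4 | 4 | 4 | 4 | 4
  R[5]: 0 | 1 | 2 | 3 | 4 | 4 | 4 | 5 | 5 | 5 | 5
  R[6]: 0 | 1 | 2 | 3 | 4 | 5 | 5 | 6 | 6 | 6 | 6
  R[7]: 0 | 1 | 2 | 3 | 4 | 5 | 5 | 6 | 7 | 7 | 7
  R[8]: 0 | 1 | 2 | 3 | 4 | 5 | 5 | 6 | 7 | 8 | 8
  R[9]: 1 | 2 | 3 | 4 | 5 | 6 | 6 | 7 | 8 | 9 | 9
  R[10]: 1 | 2 | 3 | 4 | 5 | 6 | 6 | 7 | 8 | 9 | 10
  R[11]: 1 | 2 | 3 | 4 | 5 | 6 | 7 | 8 | 9 | 10 | 11

second differences of R give the permutation w = (3, 2, 4, 5, 8, 6, 9, 10, 1, 11, 7).

ℓ(w)=14; the 5 essential cells (i,j,r):

[(1, 2, 0), (5, 7, 4), (8, 1, 0), (8, 7, 5), (10, 7, 6)]


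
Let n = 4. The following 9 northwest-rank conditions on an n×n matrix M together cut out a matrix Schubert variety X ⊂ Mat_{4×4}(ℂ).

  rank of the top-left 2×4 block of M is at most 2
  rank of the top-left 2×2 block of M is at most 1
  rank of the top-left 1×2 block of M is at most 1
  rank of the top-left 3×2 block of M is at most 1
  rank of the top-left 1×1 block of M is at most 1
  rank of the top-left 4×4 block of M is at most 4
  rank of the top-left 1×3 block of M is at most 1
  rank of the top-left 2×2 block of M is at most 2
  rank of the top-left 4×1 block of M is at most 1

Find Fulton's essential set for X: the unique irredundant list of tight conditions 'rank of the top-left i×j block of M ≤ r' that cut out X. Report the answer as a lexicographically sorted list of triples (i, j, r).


Reconstructing r_w from the 9 given conditions:

  i=1: 1, 1, 1, 1
  i=2: 1, 1, 2, 2
  i=3: 1, 1, 2, 3
  i=4: 1, 2, 3, 4

hence w(1..4) = (1, 3, 4, 2).

Fulton essential set (1 of the 2 Rothe cells):

[(3, 2, 1)]


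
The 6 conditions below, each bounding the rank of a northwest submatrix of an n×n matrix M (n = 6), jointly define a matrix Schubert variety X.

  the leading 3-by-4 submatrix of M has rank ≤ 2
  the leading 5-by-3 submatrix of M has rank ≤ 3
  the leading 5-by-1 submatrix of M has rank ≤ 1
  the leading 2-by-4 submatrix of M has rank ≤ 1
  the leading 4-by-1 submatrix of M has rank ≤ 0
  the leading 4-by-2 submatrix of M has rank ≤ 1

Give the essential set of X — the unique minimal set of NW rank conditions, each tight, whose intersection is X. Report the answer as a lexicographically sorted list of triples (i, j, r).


Computing R[i][j] = min implied NW-rank bound (n=6, 6 conditions):

  row 1: 0 1 1 1 1 1
  row 2: 0 1 1 1 2 2
  row 3: 0 1 2 2 3 3
  row 4: 0 1 2 3 4 4
  row 5: 1 2 3 4 5 5
  row 6: 1 2 3 4 5 6

so w = (2, 5, 3, 4, 1, 6).

D(w) has 6 cells with 2 SE-corners; essential set:

[(2, 4, 1), (4, 1, 0)]


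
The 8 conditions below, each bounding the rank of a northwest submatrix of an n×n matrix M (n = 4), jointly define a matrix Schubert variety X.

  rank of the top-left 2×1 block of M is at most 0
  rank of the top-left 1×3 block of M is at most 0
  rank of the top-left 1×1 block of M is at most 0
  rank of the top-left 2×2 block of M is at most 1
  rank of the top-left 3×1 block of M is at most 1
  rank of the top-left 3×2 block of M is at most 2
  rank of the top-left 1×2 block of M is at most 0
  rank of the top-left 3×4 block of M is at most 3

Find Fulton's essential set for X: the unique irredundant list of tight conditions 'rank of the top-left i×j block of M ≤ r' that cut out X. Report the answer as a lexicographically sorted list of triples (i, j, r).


Reconstructing r_w from the 8 given conditions:

  i=1: 0 0 0 1
  i=2: 0 1 1 2
  i=3: 1 2 2 3
  i=4: 1 2 3 4

hence w(1..4) = (4, 2, 1, 3).

|D(w)|=4, |Ess(w)|=2:

[(1, 3, 0), (2, 1, 0)]


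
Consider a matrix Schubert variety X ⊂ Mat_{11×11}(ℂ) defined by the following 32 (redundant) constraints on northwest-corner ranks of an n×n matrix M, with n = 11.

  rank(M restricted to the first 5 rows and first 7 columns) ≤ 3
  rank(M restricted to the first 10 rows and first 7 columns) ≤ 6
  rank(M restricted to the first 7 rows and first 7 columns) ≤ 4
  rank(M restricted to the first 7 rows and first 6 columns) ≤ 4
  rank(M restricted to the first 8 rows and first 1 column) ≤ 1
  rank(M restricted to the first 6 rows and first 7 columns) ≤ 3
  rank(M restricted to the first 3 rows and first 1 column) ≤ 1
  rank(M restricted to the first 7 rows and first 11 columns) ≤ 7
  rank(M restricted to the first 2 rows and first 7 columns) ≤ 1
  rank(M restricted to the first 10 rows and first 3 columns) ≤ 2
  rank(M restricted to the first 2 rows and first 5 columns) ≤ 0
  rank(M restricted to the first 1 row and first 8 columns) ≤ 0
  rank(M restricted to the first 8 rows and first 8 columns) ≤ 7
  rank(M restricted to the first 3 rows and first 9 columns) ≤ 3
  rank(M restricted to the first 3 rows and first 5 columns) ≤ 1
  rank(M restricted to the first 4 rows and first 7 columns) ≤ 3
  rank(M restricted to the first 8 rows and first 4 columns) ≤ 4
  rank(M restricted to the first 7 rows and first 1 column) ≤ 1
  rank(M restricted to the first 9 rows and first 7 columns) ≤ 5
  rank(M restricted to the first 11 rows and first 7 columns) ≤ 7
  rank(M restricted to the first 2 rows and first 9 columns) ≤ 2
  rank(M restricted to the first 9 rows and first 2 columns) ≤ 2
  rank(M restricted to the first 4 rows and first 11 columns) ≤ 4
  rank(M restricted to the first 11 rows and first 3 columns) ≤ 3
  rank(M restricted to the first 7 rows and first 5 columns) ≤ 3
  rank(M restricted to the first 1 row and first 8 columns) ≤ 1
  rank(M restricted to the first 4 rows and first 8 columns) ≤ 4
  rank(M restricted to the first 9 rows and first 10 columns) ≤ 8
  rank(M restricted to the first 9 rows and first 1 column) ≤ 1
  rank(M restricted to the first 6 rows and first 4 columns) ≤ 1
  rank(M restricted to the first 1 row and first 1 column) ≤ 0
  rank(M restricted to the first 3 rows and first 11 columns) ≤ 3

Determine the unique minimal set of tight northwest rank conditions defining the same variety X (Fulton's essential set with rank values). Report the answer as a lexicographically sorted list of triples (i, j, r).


Reconstructing r_w from the 32 given conditions:

  row 1: 0 | 0 | 0 | 0 | 0 | 0 | 0 | 0 | 1 | 1 | 1
  row 2: 0 | 0 | 0 | 0 | 0 | 1 | 1 | 1 | 2 | 2 | 2
  row 3: 1 | 1 | 1 | 1 | 1 | 2 | 2 | 2 | 3 | 3 | 3
  row 4: 1 | 1 | 1 | 1 | 2 | 3 | 3 | 3 | 4 | 4 | 4
  row 5: 1 | 1 | 1 | 1 | 2 | 3 | 3 | 4 | 5 | 5 | 5
  row 6: 1 | 1 | 1 | 1 | 2 | 3 | 3 | 4 | 5 | 6 | 6
  row 7: 1 | 2 | 2 | 2 | 3 | 4 | 4 | 5 | 6 | 7 | 7
  row 8: 1 | 2 | 2 | 3 | 4 | 5 | 5 | 6 | 7 | 8 | 8
  row 9: 1 | 2 | 2 | 3 | 4 | 5 | 5 | 6 | 7 | 8 | 9
  row 10: 1 | 2 | 2 | 3 | 4 | 5 | 6 | 7 | 8 | 9 | 10
  row 11: 1 | 2 | 3 | 4 | 5 | 6 | 7 | 8 | 9 | 10 | 11

second differences of R give the permutation w = (9, 6, 1, 5, 8, 10, 2, 4, 11, 7, 3).

6 SE-corners of the 28-cell Rothe diagram give Ess(w):

[(1, 8, 0), (2, 5, 0), (6, 4, 1), (6, 7, 3), (9, 7, 5), (10, 3, 2)]


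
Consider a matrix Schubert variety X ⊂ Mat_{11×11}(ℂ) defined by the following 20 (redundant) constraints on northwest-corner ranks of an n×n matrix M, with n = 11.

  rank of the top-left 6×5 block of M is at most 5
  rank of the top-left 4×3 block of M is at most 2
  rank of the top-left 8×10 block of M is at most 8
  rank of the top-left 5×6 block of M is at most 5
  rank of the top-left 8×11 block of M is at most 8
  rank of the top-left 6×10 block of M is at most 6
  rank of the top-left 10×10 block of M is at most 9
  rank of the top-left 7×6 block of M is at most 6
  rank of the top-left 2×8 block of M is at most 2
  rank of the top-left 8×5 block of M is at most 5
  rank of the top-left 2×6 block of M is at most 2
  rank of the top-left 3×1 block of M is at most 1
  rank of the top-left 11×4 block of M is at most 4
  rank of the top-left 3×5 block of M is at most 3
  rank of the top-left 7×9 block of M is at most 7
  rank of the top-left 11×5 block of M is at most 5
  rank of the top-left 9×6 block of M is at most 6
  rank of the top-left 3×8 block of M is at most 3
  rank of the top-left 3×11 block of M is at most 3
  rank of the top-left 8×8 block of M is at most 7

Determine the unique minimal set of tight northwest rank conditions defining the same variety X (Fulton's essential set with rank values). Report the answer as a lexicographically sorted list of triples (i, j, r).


Reconstructing r_w from the 20 given conditions:

  1  1  1  1  1  1  1  1  1  1  1
  1  2  2  2  2  2  2  2  2  2  2
  1  2  2  3  3  3  3  3  3  3  3
  1  2  2  3  4  4  4  4  4  4  4
  1  2  3  4  5  5  5  5  5  5  5
  1  2  3  4  5  6  6  6  6  6  6
  1  2  3  4  5  6  7  7  7  7  7
  1  2  3  4  5  6  7  7  8  8  8
  1  2  3  4  5  6  7  8  9  9  9
  1  2  3  4  5  6  7  8  9  9  10
  1  2  3  4  5  6  7  8  9  10  11

reading off 1-entries of Δ²R: w = (1, 2, 4, 5, 3, 6, 7, 9, 8, 11, 10).

Fulton essential set (3 of the 4 Rothe cells):

[(4, 3, 2), (8, 8, 7), (10, 10, 9)]
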